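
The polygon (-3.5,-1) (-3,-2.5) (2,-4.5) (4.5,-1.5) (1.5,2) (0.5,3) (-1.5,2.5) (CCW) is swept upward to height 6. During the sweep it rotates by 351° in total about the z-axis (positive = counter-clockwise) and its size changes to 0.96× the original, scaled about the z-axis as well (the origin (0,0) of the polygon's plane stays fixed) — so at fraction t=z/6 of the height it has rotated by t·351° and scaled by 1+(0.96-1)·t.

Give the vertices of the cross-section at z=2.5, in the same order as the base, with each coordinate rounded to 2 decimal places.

Cross-section at z=2.5: (3.41,-1.09) (3.82,0.41) (0.82,4.77) (-2.86,3.68) (-2.32,-0.82) (-2.05,-2.18) (-0.14,-2.86)

t = z/height = 2.5/6 = 0.416667
s = 1 + (scale-1)·z/height = 1 + (0.96-1)·2.5/6 = 0.983333
θ = twist·z/height = 351°·2.5/6 = 146.2500° = 2.552544 rad
cos θ = -0.831470, sin θ = 0.555570 (intermediates below are computed at full precision and shown rounded to 5 d.p.)
v1: (-3.5,-1) → rotate → (3.46571,-1.11303) → ×s → (3.40795,-1.09448) → (3.41,-1.09)
v2: (-3,-2.5) → rotate → (3.88333,0.41196) → ×s → (3.81861,0.40510) → (3.82,0.41)
v3: (2,-4.5) → rotate → (0.83713,4.85275) → ×s → (0.82317,4.77187) → (0.82,4.77)
v4: (4.5,-1.5) → rotate → (-2.90826,3.74727) → ×s → (-2.85979,3.68482) → (-2.86,3.68)
v5: (1.5,2) → rotate → (-2.35834,-0.82958) → ×s → (-2.31904,-0.81576) → (-2.32,-0.82)
v6: (0.5,3) → rotate → (-2.08245,-2.21662) → ×s → (-2.04774,-2.17968) → (-2.05,-2.18)
v7: (-1.5,2.5) → rotate → (-0.14172,-2.91203) → ×s → (-0.13936,-2.86350) → (-0.14,-2.86)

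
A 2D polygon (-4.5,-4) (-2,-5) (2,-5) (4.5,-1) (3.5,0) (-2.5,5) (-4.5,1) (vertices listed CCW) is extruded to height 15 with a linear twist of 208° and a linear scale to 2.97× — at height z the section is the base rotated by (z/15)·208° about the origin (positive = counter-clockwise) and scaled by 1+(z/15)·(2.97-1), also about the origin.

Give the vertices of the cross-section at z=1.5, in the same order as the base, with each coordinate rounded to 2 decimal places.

t = z/height = 1.5/15 = 0.1
s = 1 + (scale-1)·z/height = 1 + (2.97-1)·1.5/15 = 1.197000
θ = twist·z/height = 208°·1.5/15 = 20.8000° = 0.363028 rad
cos θ = 0.934826, sin θ = 0.355107 (intermediates below are computed at full precision and shown rounded to 5 d.p.)
v1: (-4.5,-4) → rotate → (-2.78629,-5.33728) → ×s → (-3.33519,-6.38873) → (-3.34,-6.39)
v2: (-2,-5) → rotate → (-0.09412,-5.38434) → ×s → (-0.11266,-6.44506) → (-0.11,-6.45)
v3: (2,-5) → rotate → (3.64519,-3.96391) → ×s → (4.36329,-4.74481) → (4.36,-4.74)
v4: (4.5,-1) → rotate → (4.56182,0.66316) → ×s → (5.46050,0.79380) → (5.46,0.79)
v5: (3.5,0) → rotate → (3.27189,1.24287) → ×s → (3.91645,1.48772) → (3.92,1.49)
v6: (-2.5,5) → rotate → (-4.11260,3.78636) → ×s → (-4.92278,4.53227) → (-4.92,4.53)
v7: (-4.5,1) → rotate → (-4.56182,-0.66316) → ×s → (-5.46050,-0.79380) → (-5.46,-0.79)

Cross-section at z=1.5: (-3.34,-6.39) (-0.11,-6.45) (4.36,-4.74) (5.46,0.79) (3.92,1.49) (-4.92,4.53) (-5.46,-0.79)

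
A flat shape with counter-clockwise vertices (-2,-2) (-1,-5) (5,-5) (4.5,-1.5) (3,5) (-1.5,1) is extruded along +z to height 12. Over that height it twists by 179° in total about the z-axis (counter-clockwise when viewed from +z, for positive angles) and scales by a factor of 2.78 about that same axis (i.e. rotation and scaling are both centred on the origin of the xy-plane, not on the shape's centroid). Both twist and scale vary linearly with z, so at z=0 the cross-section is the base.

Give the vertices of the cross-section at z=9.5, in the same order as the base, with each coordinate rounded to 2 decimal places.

Cross-section at z=9.5: (6.77,0.80) (9.36,7.96) (-1.99,16.92) (-6.27,9.55) (-13.14,-4.98) (1.34,-4.13)

t = z/height = 9.5/12 = 0.791667
s = 1 + (scale-1)·z/height = 1 + (2.78-1)·9.5/12 = 2.409167
θ = twist·z/height = 179°·9.5/12 = 141.7083° = 2.473277 rad
cos θ = -0.784867, sin θ = 0.619665 (intermediates below are computed at full precision and shown rounded to 5 d.p.)
v1: (-2,-2) → rotate → (2.80906,0.33040) → ×s → (6.76750,0.79600) → (6.77,0.80)
v2: (-1,-5) → rotate → (3.88319,3.30467) → ×s → (9.35525,7.96150) → (9.36,7.96)
v3: (5,-5) → rotate → (-0.82601,7.02266) → ×s → (-1.98999,16.91875) → (-1.99,16.92)
v4: (4.5,-1.5) → rotate → (-2.60240,3.96579) → ×s → (-6.26962,9.55425) → (-6.27,9.55)
v5: (3,5) → rotate → (-5.45292,-2.06534) → ×s → (-13.13700,-4.97574) → (-13.14,-4.98)
v6: (-1.5,1) → rotate → (0.55763,-1.71436) → ×s → (1.34344,-4.13019) → (1.34,-4.13)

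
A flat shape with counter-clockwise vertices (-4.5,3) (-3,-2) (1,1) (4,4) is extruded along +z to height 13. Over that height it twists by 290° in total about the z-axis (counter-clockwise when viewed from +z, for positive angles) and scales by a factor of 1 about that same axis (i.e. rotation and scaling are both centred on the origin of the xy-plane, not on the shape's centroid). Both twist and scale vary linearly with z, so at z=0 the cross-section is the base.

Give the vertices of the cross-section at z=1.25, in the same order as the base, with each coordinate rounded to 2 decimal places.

t = z/height = 1.25/13 = 0.0961538
s = 1 + (scale-1)·z/height = 1 + (1-1)·1.25/13 = 1.000000
θ = twist·z/height = 290°·1.25/13 = 27.8846° = 0.486678 rad
cos θ = 0.883891, sin θ = 0.467692 (intermediates below are computed at full precision and shown rounded to 5 d.p.)
v1: (-4.5,3) → rotate → (-5.38059,0.54706) → ×s → (-5.38059,0.54706) → (-5.38,0.55)
v2: (-3,-2) → rotate → (-1.71629,-3.17086) → ×s → (-1.71629,-3.17086) → (-1.72,-3.17)
v3: (1,1) → rotate → (0.41620,1.35158) → ×s → (0.41620,1.35158) → (0.42,1.35)
v4: (4,4) → rotate → (1.66479,5.40633) → ×s → (1.66479,5.40633) → (1.66,5.41)

Cross-section at z=1.25: (-5.38,0.55) (-1.72,-3.17) (0.42,1.35) (1.66,5.41)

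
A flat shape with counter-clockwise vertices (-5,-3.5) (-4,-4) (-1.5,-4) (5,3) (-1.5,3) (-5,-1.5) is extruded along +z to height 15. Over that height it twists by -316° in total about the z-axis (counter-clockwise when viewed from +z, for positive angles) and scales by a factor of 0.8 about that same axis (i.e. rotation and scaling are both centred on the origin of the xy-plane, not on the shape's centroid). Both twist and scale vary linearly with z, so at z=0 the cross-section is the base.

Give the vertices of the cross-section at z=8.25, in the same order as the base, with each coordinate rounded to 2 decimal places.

t = z/height = 8.25/15 = 0.55
s = 1 + (scale-1)·z/height = 1 + (0.8-1)·8.25/15 = 0.890000
θ = twist·z/height = -316°·8.25/15 = -173.8000° = -3.033382 rad
cos θ = -0.994151, sin θ = -0.107999 (intermediates below are computed at full precision and shown rounded to 5 d.p.)
v1: (-5,-3.5) → rotate → (4.59276,4.01953) → ×s → (4.08755,3.57738) → (4.09,3.58)
v2: (-4,-4) → rotate → (3.54461,4.40860) → ×s → (3.15470,3.92366) → (3.15,3.92)
v3: (-1.5,-4) → rotate → (1.05923,4.13860) → ×s → (0.94271,3.68336) → (0.94,3.68)
v4: (5,3) → rotate → (-4.64676,-3.52245) → ×s → (-4.13561,-3.13498) → (-4.14,-3.13)
v5: (-1.5,3) → rotate → (1.81522,-2.82045) → ×s → (1.61555,-2.51020) → (1.62,-2.51)
v6: (-5,-1.5) → rotate → (4.80876,2.03122) → ×s → (4.27979,1.80779) → (4.28,1.81)

Cross-section at z=8.25: (4.09,3.58) (3.15,3.92) (0.94,3.68) (-4.14,-3.13) (1.62,-2.51) (4.28,1.81)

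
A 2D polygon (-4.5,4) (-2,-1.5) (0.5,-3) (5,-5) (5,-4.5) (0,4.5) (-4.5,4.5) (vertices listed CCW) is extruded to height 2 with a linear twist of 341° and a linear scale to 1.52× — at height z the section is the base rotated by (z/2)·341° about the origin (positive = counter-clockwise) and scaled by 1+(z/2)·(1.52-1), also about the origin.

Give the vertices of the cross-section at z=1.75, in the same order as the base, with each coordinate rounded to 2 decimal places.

Cross-section at z=1.75: (2.01,8.53) (-3.30,1.52) (-3.49,-2.71) (-2.94,-9.86) (-2.30,-9.51) (5.76,3.11) (2.65,8.87)

t = z/height = 1.75/2 = 0.875
s = 1 + (scale-1)·z/height = 1 + (1.52-1)·1.75/2 = 1.455000
θ = twist·z/height = 341°·1.75/2 = 298.3750° = 5.207626 rad
cos θ = 0.475240, sin θ = -0.879856 (intermediates below are computed at full precision and shown rounded to 5 d.p.)
v1: (-4.5,4) → rotate → (1.38084,5.86031) → ×s → (2.00913,8.52676) → (2.01,8.53)
v2: (-2,-1.5) → rotate → (-2.27026,1.04685) → ×s → (-3.30324,1.52317) → (-3.30,1.52)
v3: (0.5,-3) → rotate → (-2.40195,-1.86565) → ×s → (-3.49483,-2.71452) → (-3.49,-2.71)
v4: (5,-5) → rotate → (-2.02308,-6.77548) → ×s → (-2.94358,-9.85833) → (-2.94,-9.86)
v5: (5,-4.5) → rotate → (-1.58315,-6.53786) → ×s → (-2.30348,-9.51259) → (-2.30,-9.51)
v6: (0,4.5) → rotate → (3.95935,2.13858) → ×s → (5.76086,3.11164) → (5.76,3.11)
v7: (-4.5,4.5) → rotate → (1.82077,6.09793) → ×s → (2.64922,8.87249) → (2.65,8.87)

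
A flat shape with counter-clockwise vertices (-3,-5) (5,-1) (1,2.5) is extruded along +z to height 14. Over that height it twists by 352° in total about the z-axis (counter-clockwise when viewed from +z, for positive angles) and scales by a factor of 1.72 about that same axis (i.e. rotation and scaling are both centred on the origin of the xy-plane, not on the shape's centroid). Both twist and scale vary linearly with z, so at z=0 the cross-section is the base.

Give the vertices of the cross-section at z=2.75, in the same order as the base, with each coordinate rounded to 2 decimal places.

t = z/height = 2.75/14 = 0.196429
s = 1 + (scale-1)·z/height = 1 + (1.72-1)·2.75/14 = 1.141429
θ = twist·z/height = 352°·2.75/14 = 69.1429° = 1.206771 rad
cos θ = 0.356039, sin θ = 0.934471 (intermediates below are computed at full precision and shown rounded to 5 d.p.)
v1: (-3,-5) → rotate → (3.60424,-4.58361) → ×s → (4.11398,-5.23186) → (4.11,-5.23)
v2: (5,-1) → rotate → (2.71467,4.31632) → ×s → (3.09860,4.92677) → (3.10,4.93)
v3: (1,2.5) → rotate → (-1.98014,1.82457) → ×s → (-2.26019,2.08262) → (-2.26,2.08)

Cross-section at z=2.75: (4.11,-5.23) (3.10,4.93) (-2.26,2.08)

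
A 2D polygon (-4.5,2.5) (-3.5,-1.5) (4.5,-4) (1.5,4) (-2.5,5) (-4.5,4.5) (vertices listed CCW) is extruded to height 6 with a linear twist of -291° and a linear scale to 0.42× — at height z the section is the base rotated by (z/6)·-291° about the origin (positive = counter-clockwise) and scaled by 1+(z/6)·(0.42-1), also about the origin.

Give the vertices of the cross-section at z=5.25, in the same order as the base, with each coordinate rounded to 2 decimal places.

Cross-section at z=5.25: (-0.60,-2.46) (1.17,-1.47) (1.31,2.66) (-2.10,0.19) (-2.05,-1.84) (-1.55,-2.72)

t = z/height = 5.25/6 = 0.875
s = 1 + (scale-1)·z/height = 1 + (0.42-1)·5.25/6 = 0.492500
θ = twist·z/height = -291°·5.25/6 = -254.6250° = -4.444045 rad
cos θ = -0.265135, sin θ = 0.964211 (intermediates below are computed at full precision and shown rounded to 5 d.p.)
v1: (-4.5,2.5) → rotate → (-1.21742,-5.00179) → ×s → (-0.59958,-2.46338) → (-0.60,-2.46)
v2: (-3.5,-1.5) → rotate → (2.37429,-2.97704) → ×s → (1.16934,-1.46619) → (1.17,-1.47)
v3: (4.5,-4) → rotate → (2.66374,5.39949) → ×s → (1.31189,2.65925) → (1.31,2.66)
v4: (1.5,4) → rotate → (-4.25455,0.38578) → ×s → (-2.09536,0.18999) → (-2.10,0.19)
v5: (-2.5,5) → rotate → (-4.15822,-3.73621) → ×s → (-2.04792,-1.84008) → (-2.05,-1.84)
v6: (-4.5,4.5) → rotate → (-3.14584,-5.53206) → ×s → (-1.54933,-2.72454) → (-1.55,-2.72)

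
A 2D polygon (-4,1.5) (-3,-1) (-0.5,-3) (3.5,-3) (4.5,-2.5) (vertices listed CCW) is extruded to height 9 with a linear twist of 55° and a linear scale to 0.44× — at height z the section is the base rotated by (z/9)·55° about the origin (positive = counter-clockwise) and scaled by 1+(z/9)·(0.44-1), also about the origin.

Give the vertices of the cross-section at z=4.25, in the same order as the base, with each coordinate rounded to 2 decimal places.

Cross-section at z=4.25: (-3.13,-0.30) (-1.66,-1.63) (0.64,-2.14) (3.28,-0.86) (3.78,-0.20)

t = z/height = 4.25/9 = 0.472222
s = 1 + (scale-1)·z/height = 1 + (0.44-1)·4.25/9 = 0.735556
θ = twist·z/height = 55°·4.25/9 = 25.9722° = 0.453301 rad
cos θ = 0.899006, sin θ = 0.437935 (intermediates below are computed at full precision and shown rounded to 5 d.p.)
v1: (-4,1.5) → rotate → (-4.25293,-0.40323) → ×s → (-3.12827,-0.29660) → (-3.13,-0.30)
v2: (-3,-1) → rotate → (-2.25908,-2.21281) → ×s → (-1.66168,-1.62765) → (-1.66,-1.63)
v3: (-0.5,-3) → rotate → (0.86430,-2.91599) → ×s → (0.63574,-2.14487) → (0.64,-2.14)
v4: (3.5,-3) → rotate → (4.46033,-1.16425) → ×s → (3.28082,-0.85637) → (3.28,-0.86)
v5: (4.5,-2.5) → rotate → (5.14037,-0.27681) → ×s → (3.78103,-0.20361) → (3.78,-0.20)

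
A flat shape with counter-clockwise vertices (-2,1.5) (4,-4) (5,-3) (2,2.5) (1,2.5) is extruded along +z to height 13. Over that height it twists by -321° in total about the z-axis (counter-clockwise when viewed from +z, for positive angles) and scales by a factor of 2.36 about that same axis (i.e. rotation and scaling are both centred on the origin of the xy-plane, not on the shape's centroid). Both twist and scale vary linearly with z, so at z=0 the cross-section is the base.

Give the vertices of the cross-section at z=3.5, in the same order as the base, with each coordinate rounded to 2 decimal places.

t = z/height = 3.5/13 = 0.269231
s = 1 + (scale-1)·z/height = 1 + (2.36-1)·3.5/13 = 1.366154
θ = twist·z/height = -321°·3.5/13 = -86.4231° = -1.508367 rad
cos θ = 0.062389, sin θ = -0.998052 (intermediates below are computed at full precision and shown rounded to 5 d.p.)
v1: (-2,1.5) → rotate → (1.37230,2.08969) → ×s → (1.87477,2.85483) → (1.87,2.85)
v2: (4,-4) → rotate → (-3.74265,-4.24176) → ×s → (-5.11304,-5.79490) → (-5.11,-5.79)
v3: (5,-3) → rotate → (-2.68221,-5.17743) → ×s → (-3.66432,-7.07316) → (-3.66,-7.07)
v4: (2,2.5) → rotate → (2.61991,-1.84013) → ×s → (3.57920,-2.51390) → (3.58,-2.51)
v5: (1,2.5) → rotate → (2.55752,-0.84208) → ×s → (3.49396,-1.15041) → (3.49,-1.15)

Cross-section at z=3.5: (1.87,2.85) (-5.11,-5.79) (-3.66,-7.07) (3.58,-2.51) (3.49,-1.15)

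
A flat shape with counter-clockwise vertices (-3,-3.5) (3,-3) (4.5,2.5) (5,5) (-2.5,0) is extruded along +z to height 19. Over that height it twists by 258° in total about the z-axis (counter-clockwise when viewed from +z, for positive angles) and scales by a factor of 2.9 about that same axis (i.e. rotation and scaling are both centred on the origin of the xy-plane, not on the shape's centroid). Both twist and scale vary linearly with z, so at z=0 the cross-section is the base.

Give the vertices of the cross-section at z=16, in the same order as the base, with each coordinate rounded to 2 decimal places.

t = z/height = 16/19 = 0.842105
s = 1 + (scale-1)·z/height = 1 + (2.9-1)·16/19 = 2.600000
θ = twist·z/height = 258°·16/19 = 217.2632° = 3.791957 rad
cos θ = -0.795863, sin θ = -0.605477 (intermediates below are computed at full precision and shown rounded to 5 d.p.)
v1: (-3,-3.5) → rotate → (0.26842,4.60195) → ×s → (0.69789,11.96507) → (0.70,11.97)
v2: (3,-3) → rotate → (-4.20402,0.57116) → ×s → (-10.93045,1.48501) → (-10.93,1.49)
v3: (4.5,2.5) → rotate → (-2.06769,-4.71430) → ×s → (-5.37600,-12.25719) → (-5.38,-12.26)
v4: (5,5) → rotate → (-0.95193,-7.00670) → ×s → (-2.47502,-18.21742) → (-2.48,-18.22)
v5: (-2.5,0) → rotate → (1.98966,1.51369) → ×s → (5.17311,3.93560) → (5.17,3.94)

Cross-section at z=16: (0.70,11.97) (-10.93,1.49) (-5.38,-12.26) (-2.48,-18.22) (5.17,3.94)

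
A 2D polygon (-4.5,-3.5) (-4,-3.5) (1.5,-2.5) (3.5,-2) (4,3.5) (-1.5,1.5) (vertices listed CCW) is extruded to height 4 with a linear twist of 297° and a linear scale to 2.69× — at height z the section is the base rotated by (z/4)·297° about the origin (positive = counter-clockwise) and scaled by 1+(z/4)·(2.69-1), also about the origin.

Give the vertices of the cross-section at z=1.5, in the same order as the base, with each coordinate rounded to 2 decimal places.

t = z/height = 1.5/4 = 0.375
s = 1 + (scale-1)·z/height = 1 + (2.69-1)·1.5/4 = 1.633750
θ = twist·z/height = 297°·1.5/4 = 111.3750° = 1.943860 rad
cos θ = -0.364470, sin θ = 0.931215 (intermediates below are computed at full precision and shown rounded to 5 d.p.)
v1: (-4.5,-3.5) → rotate → (4.89937,-2.91482) → ×s → (8.00434,-4.76209) → (8.00,-4.76)
v2: (-4,-3.5) → rotate → (4.71713,-2.44921) → ×s → (7.70662,-4.00140) → (7.71,-4.00)
v3: (1.5,-2.5) → rotate → (1.78133,2.30800) → ×s → (2.91025,3.77069) → (2.91,3.77)
v4: (3.5,-2) → rotate → (0.58678,3.98819) → ×s → (0.95866,6.51571) → (0.96,6.52)
v5: (4,3.5) → rotate → (-4.71713,2.44921) → ×s → (-7.70662,4.00140) → (-7.71,4.00)
v6: (-1.5,1.5) → rotate → (-0.85012,-1.94353) → ×s → (-1.38888,-3.17524) → (-1.39,-3.18)

Cross-section at z=1.5: (8.00,-4.76) (7.71,-4.00) (2.91,3.77) (0.96,6.52) (-7.71,4.00) (-1.39,-3.18)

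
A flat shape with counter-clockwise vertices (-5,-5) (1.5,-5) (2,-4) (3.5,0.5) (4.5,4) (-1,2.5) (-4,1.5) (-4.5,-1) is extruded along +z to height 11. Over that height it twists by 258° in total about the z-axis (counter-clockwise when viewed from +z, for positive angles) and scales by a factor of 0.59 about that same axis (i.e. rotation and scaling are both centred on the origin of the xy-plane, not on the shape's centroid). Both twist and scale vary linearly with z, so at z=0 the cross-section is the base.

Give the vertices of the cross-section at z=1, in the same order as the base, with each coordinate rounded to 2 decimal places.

Cross-section at z=1: (-2.50,-6.33) (3.24,-3.84) (3.30,-2.77) (2.90,1.78) (2.44,5.26) (-1.84,1.82) (-4.11,-0.21) (-3.59,-2.61)

t = z/height = 1/11 = 0.0909091
s = 1 + (scale-1)·z/height = 1 + (0.59-1)·1/11 = 0.962727
θ = twist·z/height = 258°·1/11 = 23.4545° = 0.409359 rad
cos θ = 0.917376, sin θ = 0.398021 (intermediates below are computed at full precision and shown rounded to 5 d.p.)
v1: (-5,-5) → rotate → (-2.59677,-6.57699) → ×s → (-2.49998,-6.33185) → (-2.50,-6.33)
v2: (1.5,-5) → rotate → (3.36617,-3.98985) → ×s → (3.24070,-3.84114) → (3.24,-3.84)
v3: (2,-4) → rotate → (3.42684,-2.87346) → ×s → (3.29911,-2.76636) → (3.30,-2.77)
v4: (3.5,0.5) → rotate → (3.01181,1.85176) → ×s → (2.89955,1.78274) → (2.90,1.78)
v5: (4.5,4) → rotate → (2.53611,5.46060) → ×s → (2.44158,5.25707) → (2.44,5.26)
v6: (-1,2.5) → rotate → (-1.91243,1.89542) → ×s → (-1.84115,1.82477) → (-1.84,1.82)
v7: (-4,1.5) → rotate → (-4.26654,-0.21602) → ×s → (-4.10751,-0.20797) → (-4.11,-0.21)
v8: (-4.5,-1) → rotate → (-3.73017,-2.70847) → ×s → (-3.59114,-2.60752) → (-3.59,-2.61)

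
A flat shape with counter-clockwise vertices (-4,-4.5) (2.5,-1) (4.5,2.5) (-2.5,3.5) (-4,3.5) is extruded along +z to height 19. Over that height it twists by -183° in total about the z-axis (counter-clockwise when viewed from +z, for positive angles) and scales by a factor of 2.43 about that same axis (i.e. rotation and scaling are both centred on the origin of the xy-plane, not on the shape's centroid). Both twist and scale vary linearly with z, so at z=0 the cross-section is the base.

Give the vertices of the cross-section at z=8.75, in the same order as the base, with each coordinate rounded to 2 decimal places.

t = z/height = 8.75/19 = 0.460526
s = 1 + (scale-1)·z/height = 1 + (2.43-1)·8.75/19 = 1.658553
θ = twist·z/height = -183°·8.75/19 = -84.2763° = -1.470899 rad
cos θ = 0.099731, sin θ = -0.995014 (intermediates below are computed at full precision and shown rounded to 5 d.p.)
v1: (-4,-4.5) → rotate → (-4.87649,3.53127) → ×s → (-8.08791,5.85679) → (-8.09,5.86)
v2: (2.5,-1) → rotate → (-0.74569,-2.58727) → ×s → (-1.23676,-4.29112) → (-1.24,-4.29)
v3: (4.5,2.5) → rotate → (2.93633,-4.22824) → ×s → (4.87005,-7.01275) → (4.87,-7.01)
v4: (-2.5,3.5) → rotate → (3.23322,2.83659) → ×s → (5.36247,4.70464) → (5.36,4.70)
v5: (-4,3.5) → rotate → (3.08363,4.32912) → ×s → (5.11436,7.18007) → (5.11,7.18)

Cross-section at z=8.75: (-8.09,5.86) (-1.24,-4.29) (4.87,-7.01) (5.36,4.70) (5.11,7.18)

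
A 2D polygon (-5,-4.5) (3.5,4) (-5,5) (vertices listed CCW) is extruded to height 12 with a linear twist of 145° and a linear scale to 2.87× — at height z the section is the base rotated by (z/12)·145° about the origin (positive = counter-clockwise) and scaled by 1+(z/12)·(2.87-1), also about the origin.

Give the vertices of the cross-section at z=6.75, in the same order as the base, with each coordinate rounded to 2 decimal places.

Cross-section at z=6.75: (7.63,-11.50) (-7.06,8.31) (-11.65,-8.64)

t = z/height = 6.75/12 = 0.5625
s = 1 + (scale-1)·z/height = 1 + (2.87-1)·6.75/12 = 2.051875
θ = twist·z/height = 145°·6.75/12 = 81.5625° = 1.423534 rad
cos θ = 0.146730, sin θ = 0.989177 (intermediates below are computed at full precision and shown rounded to 5 d.p.)
v1: (-5,-4.5) → rotate → (3.71764,-5.60617) → ×s → (7.62814,-11.50316) → (7.63,-11.50)
v2: (3.5,4) → rotate → (-3.44315,4.04904) → ×s → (-7.06491,8.30812) → (-7.06,8.31)
v3: (-5,5) → rotate → (-5.67953,-4.21223) → ×s → (-11.65370,-8.64297) → (-11.65,-8.64)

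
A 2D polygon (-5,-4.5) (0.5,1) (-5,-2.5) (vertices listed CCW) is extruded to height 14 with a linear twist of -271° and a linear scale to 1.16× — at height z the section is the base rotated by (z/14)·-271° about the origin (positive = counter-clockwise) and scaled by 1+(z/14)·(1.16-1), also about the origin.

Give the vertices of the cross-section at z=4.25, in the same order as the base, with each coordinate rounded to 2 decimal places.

t = z/height = 4.25/14 = 0.303571
s = 1 + (scale-1)·z/height = 1 + (1.16-1)·4.25/14 = 1.048571
θ = twist·z/height = -271°·4.25/14 = -82.2679° = -1.435845 rad
cos θ = 0.134542, sin θ = -0.990908 (intermediates below are computed at full precision and shown rounded to 5 d.p.)
v1: (-5,-4.5) → rotate → (-5.13180,4.34910) → ×s → (-5.38105,4.56034) → (-5.38,4.56)
v2: (0.5,1) → rotate → (1.05818,-0.36091) → ×s → (1.10958,-0.37844) → (1.11,-0.38)
v3: (-5,-2.5) → rotate → (-3.14998,4.61818) → ×s → (-3.30298,4.84250) → (-3.30,4.84)

Cross-section at z=4.25: (-5.38,4.56) (1.11,-0.38) (-3.30,4.84)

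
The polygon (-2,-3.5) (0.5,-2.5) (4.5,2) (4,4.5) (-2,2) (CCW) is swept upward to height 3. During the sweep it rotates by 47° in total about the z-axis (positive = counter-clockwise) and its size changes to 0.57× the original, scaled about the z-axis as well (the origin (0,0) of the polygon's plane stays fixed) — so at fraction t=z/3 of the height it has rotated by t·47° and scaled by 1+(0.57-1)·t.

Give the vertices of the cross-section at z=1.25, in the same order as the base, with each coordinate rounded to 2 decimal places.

t = z/height = 1.25/3 = 0.416667
s = 1 + (scale-1)·z/height = 1 + (0.57-1)·1.25/3 = 0.820833
θ = twist·z/height = 47°·1.25/3 = 19.5833° = 0.341794 rad
cos θ = 0.942155, sin θ = 0.335178 (intermediates below are computed at full precision and shown rounded to 5 d.p.)
v1: (-2,-3.5) → rotate → (-0.71119,-3.96790) → ×s → (-0.58377,-3.25698) → (-0.58,-3.26)
v2: (0.5,-2.5) → rotate → (1.30902,-2.18780) → ×s → (1.07449,-1.79582) → (1.07,-1.80)
v3: (4.5,2) → rotate → (3.56934,3.39261) → ×s → (2.92984,2.78477) → (2.93,2.78)
v4: (4,4.5) → rotate → (2.26032,5.58041) → ×s → (1.85535,4.58058) → (1.86,4.58)
v5: (-2,2) → rotate → (-2.55467,1.21395) → ×s → (-2.09695,0.99645) → (-2.10,1.00)

Cross-section at z=1.25: (-0.58,-3.26) (1.07,-1.80) (2.93,2.78) (1.86,4.58) (-2.10,1.00)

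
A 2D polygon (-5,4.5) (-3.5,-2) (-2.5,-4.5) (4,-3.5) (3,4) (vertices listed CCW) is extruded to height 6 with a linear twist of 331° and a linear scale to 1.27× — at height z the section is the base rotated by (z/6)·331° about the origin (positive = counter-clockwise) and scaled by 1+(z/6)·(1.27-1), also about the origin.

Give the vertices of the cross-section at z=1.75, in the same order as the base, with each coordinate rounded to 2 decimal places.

t = z/height = 1.75/6 = 0.291667
s = 1 + (scale-1)·z/height = 1 + (1.27-1)·1.75/6 = 1.078750
θ = twist·z/height = 331°·1.75/6 = 96.5417° = 1.684970 rad
cos θ = -0.113926, sin θ = 0.993489 (intermediates below are computed at full precision and shown rounded to 5 d.p.)
v1: (-5,4.5) → rotate → (-3.90107,-5.48011) → ×s → (-4.20828,-5.91167) → (-4.21,-5.91)
v2: (-3.5,-2) → rotate → (2.38572,-3.24936) → ×s → (2.57359,-3.50525) → (2.57,-3.51)
v3: (-2.5,-4.5) → rotate → (4.75552,-1.97106) → ×s → (5.13001,-2.12628) → (5.13,-2.13)
v4: (4,-3.5) → rotate → (3.02151,4.37270) → ×s → (3.25945,4.71705) → (3.26,4.72)
v5: (3,4) → rotate → (-4.31573,2.52476) → ×s → (-4.65560,2.72359) → (-4.66,2.72)

Cross-section at z=1.75: (-4.21,-5.91) (2.57,-3.51) (5.13,-2.13) (3.26,4.72) (-4.66,2.72)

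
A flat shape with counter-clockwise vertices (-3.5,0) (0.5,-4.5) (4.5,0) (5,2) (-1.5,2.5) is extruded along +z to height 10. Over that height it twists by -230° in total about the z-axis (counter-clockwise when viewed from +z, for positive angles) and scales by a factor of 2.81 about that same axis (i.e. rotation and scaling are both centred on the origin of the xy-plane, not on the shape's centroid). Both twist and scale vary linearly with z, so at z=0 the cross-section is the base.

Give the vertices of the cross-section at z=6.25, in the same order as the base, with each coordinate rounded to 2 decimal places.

t = z/height = 6.25/10 = 0.625
s = 1 + (scale-1)·z/height = 1 + (2.81-1)·6.25/10 = 2.131250
θ = twist·z/height = -230°·6.25/10 = -143.7500° = -2.508911 rad
cos θ = -0.806445, sin θ = -0.591310 (intermediates below are computed at full precision and shown rounded to 5 d.p.)
v1: (-3.5,0) → rotate → (2.82256,2.06958) → ×s → (6.01557,4.41080) → (6.02,4.41)
v2: (0.5,-4.5) → rotate → (-3.06412,3.33335) → ×s → (-6.53040,7.10419) → (-6.53,7.10)
v3: (4.5,0) → rotate → (-3.62900,-2.66089) → ×s → (-7.73431,-5.67103) → (-7.73,-5.67)
v4: (5,2) → rotate → (-2.84960,-4.56944) → ×s → (-6.07322,-9.73861) → (-6.07,-9.74)
v5: (-1.5,2.5) → rotate → (2.68794,-1.12915) → ×s → (5.72867,-2.40649) → (5.73,-2.41)

Cross-section at z=6.25: (6.02,4.41) (-6.53,7.10) (-7.73,-5.67) (-6.07,-9.74) (5.73,-2.41)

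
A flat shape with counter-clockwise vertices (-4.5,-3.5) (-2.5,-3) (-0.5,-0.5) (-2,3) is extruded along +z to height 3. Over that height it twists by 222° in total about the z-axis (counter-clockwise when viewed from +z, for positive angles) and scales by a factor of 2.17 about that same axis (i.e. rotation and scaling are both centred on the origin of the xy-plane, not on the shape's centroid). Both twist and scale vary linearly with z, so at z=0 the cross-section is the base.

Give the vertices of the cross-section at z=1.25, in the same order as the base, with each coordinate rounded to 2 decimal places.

Cross-section at z=1.25: (5.49,-6.46) (4.62,-3.52) (0.78,-0.71) (-4.33,-3.17)

t = z/height = 1.25/3 = 0.416667
s = 1 + (scale-1)·z/height = 1 + (2.17-1)·1.25/3 = 1.487500
θ = twist·z/height = 222°·1.25/3 = 92.5000° = 1.614430 rad
cos θ = -0.043619, sin θ = 0.999048 (intermediates below are computed at full precision and shown rounded to 5 d.p.)
v1: (-4.5,-3.5) → rotate → (3.69296,-4.34305) → ×s → (5.49327,-6.46029) → (5.49,-6.46)
v2: (-2.5,-3) → rotate → (3.10619,-2.36676) → ×s → (4.62046,-3.52056) → (4.62,-3.52)
v3: (-0.5,-0.5) → rotate → (0.52133,-0.47771) → ×s → (0.77548,-0.71060) → (0.78,-0.71)
v4: (-2,3) → rotate → (-2.90991,-2.12895) → ×s → (-4.32849,-3.16682) → (-4.33,-3.17)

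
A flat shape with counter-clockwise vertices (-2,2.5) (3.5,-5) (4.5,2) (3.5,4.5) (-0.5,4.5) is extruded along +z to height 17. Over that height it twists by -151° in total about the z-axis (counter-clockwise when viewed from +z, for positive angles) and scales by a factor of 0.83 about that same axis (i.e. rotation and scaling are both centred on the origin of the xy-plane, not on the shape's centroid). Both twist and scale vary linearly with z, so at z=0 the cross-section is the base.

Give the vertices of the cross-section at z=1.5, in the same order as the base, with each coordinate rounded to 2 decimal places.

t = z/height = 1.5/17 = 0.0882353
s = 1 + (scale-1)·z/height = 1 + (0.83-1)·1.5/17 = 0.985000
θ = twist·z/height = -151°·1.5/17 = -13.3235° = -0.232539 rad
cos θ = 0.973084, sin θ = -0.230449 (intermediates below are computed at full precision and shown rounded to 5 d.p.)
v1: (-2,2.5) → rotate → (-1.37005,2.89361) → ×s → (-1.34949,2.85021) → (-1.35,2.85)
v2: (3.5,-5) → rotate → (2.25355,-5.67199) → ×s → (2.21975,-5.58691) → (2.22,-5.59)
v3: (4.5,2) → rotate → (4.83978,0.90915) → ×s → (4.76718,0.89551) → (4.77,0.90)
v4: (3.5,4.5) → rotate → (4.44282,3.57231) → ×s → (4.37618,3.51872) → (4.38,3.52)
v5: (-0.5,4.5) → rotate → (0.55048,4.49410) → ×s → (0.54222,4.42669) → (0.54,4.43)

Cross-section at z=1.5: (-1.35,2.85) (2.22,-5.59) (4.77,0.90) (4.38,3.52) (0.54,4.43)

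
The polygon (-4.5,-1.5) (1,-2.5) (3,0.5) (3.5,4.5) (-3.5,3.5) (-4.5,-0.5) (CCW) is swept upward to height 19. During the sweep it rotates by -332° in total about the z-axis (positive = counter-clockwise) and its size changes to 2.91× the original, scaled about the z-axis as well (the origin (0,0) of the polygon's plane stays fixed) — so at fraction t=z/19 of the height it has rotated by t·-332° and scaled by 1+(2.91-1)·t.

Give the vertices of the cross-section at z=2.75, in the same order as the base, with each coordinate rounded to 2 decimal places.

t = z/height = 2.75/19 = 0.144737
s = 1 + (scale-1)·z/height = 1 + (2.91-1)·2.75/19 = 1.276447
θ = twist·z/height = -332°·2.75/19 = -48.0526° = -0.838677 rad
cos θ = 0.668448, sin θ = -0.743759 (intermediates below are computed at full precision and shown rounded to 5 d.p.)
v1: (-4.5,-1.5) → rotate → (-4.12365,2.34424) → ×s → (-5.26363,2.99231) → (-5.26,2.99)
v2: (1,-2.5) → rotate → (-1.19095,-2.41488) → ×s → (-1.52019,-3.08247) → (-1.52,-3.08)
v3: (3,0.5) → rotate → (2.37722,-1.89705) → ×s → (3.03440,-2.42149) → (3.03,-2.42)
v4: (3.5,4.5) → rotate → (5.68648,0.40486) → ×s → (7.25850,0.51678) → (7.26,0.52)
v5: (-3.5,3.5) → rotate → (0.26359,4.94272) → ×s → (0.33646,6.30913) → (0.34,6.31)
v6: (-4.5,-0.5) → rotate → (-3.37989,3.01269) → ×s → (-4.31426,3.84554) → (-4.31,3.85)

Cross-section at z=2.75: (-5.26,2.99) (-1.52,-3.08) (3.03,-2.42) (7.26,0.52) (0.34,6.31) (-4.31,3.85)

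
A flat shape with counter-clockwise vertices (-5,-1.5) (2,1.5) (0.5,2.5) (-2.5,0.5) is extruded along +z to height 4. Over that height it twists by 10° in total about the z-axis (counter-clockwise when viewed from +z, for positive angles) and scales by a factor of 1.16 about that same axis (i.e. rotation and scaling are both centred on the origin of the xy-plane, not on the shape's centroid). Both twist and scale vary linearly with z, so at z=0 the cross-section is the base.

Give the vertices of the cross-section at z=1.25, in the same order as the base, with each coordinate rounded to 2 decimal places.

Cross-section at z=1.25: (-5.16,-1.86) (2.01,1.69) (0.38,2.65) (-2.65,0.38)

t = z/height = 1.25/4 = 0.3125
s = 1 + (scale-1)·z/height = 1 + (1.16-1)·1.25/4 = 1.050000
θ = twist·z/height = 10°·1.25/4 = 3.1250° = 0.054542 rad
cos θ = 0.998513, sin θ = 0.054515 (intermediates below are computed at full precision and shown rounded to 5 d.p.)
v1: (-5,-1.5) → rotate → (-4.91079,-1.77034) → ×s → (-5.15633,-1.85886) → (-5.16,-1.86)
v2: (2,1.5) → rotate → (1.91525,1.60680) → ×s → (2.01102,1.68714) → (2.01,1.69)
v3: (0.5,2.5) → rotate → (0.36297,2.52354) → ×s → (0.38112,2.64972) → (0.38,2.65)
v4: (-2.5,0.5) → rotate → (-2.52354,0.36297) → ×s → (-2.64972,0.38112) → (-2.65,0.38)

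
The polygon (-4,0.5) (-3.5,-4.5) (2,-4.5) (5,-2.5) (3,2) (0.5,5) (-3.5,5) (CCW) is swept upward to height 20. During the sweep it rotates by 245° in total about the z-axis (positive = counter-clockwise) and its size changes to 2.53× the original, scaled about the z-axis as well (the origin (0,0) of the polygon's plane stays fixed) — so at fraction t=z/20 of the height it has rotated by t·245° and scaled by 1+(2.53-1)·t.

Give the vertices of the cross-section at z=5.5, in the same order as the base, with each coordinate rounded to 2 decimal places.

Cross-section at z=5.5: (-2.84,-4.97) (3.99,-7.05) (6.99,0.16) (6.01,5.19) (-0.98,5.03) (-6.28,3.39) (-8.47,-1.86)

t = z/height = 5.5/20 = 0.275
s = 1 + (scale-1)·z/height = 1 + (2.53-1)·5.5/20 = 1.420750
θ = twist·z/height = 245°·5.5/20 = 67.3750° = 1.175916 rad
cos θ = 0.384698, sin θ = 0.923042 (intermediates below are computed at full precision and shown rounded to 5 d.p.)
v1: (-4,0.5) → rotate → (-2.00031,-3.49982) → ×s → (-2.84195,-4.97237) → (-2.84,-4.97)
v2: (-3.5,-4.5) → rotate → (2.80725,-4.96179) → ×s → (3.98840,-7.04946) → (3.99,-7.05)
v3: (2,-4.5) → rotate → (4.92309,0.11494) → ×s → (6.99448,0.16331) → (6.99,0.16)
v4: (5,-2.5) → rotate → (4.23110,3.65347) → ×s → (6.01133,5.19066) → (6.01,5.19)
v5: (3,2) → rotate → (-0.69199,3.53852) → ×s → (-0.98315,5.02736) → (-0.98,5.03)
v6: (0.5,5) → rotate → (-4.42286,2.38501) → ×s → (-6.28378,3.38851) → (-6.28,3.39)
v7: (-3.5,5) → rotate → (-5.96166,-1.30716) → ×s → (-8.47002,-1.85714) → (-8.47,-1.86)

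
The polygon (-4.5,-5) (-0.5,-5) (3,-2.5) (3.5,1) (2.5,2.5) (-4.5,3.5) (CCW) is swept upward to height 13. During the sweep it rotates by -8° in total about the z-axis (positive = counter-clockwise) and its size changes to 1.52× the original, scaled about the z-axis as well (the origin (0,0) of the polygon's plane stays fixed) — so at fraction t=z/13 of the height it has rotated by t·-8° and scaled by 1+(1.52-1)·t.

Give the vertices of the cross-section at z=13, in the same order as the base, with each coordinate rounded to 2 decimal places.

Cross-section at z=13: (-7.83,-6.57) (-1.81,-7.42) (3.99,-4.40) (5.48,0.76) (4.29,3.23) (-6.03,6.22)

t = z/height = 13/13 = 1
s = 1 + (scale-1)·z/height = 1 + (1.52-1)·13/13 = 1.520000
θ = twist·z/height = -8°·13/13 = -8.0000° = -0.139626 rad
cos θ = 0.990268, sin θ = -0.139173 (intermediates below are computed at full precision and shown rounded to 5 d.p.)
v1: (-4.5,-5) → rotate → (-5.15207,-4.32506) → ×s → (-7.83115,-6.57409) → (-7.83,-6.57)
v2: (-0.5,-5) → rotate → (-1.19100,-4.88175) → ×s → (-1.81032,-7.42027) → (-1.81,-7.42)
v3: (3,-2.5) → rotate → (2.62287,-2.89319) → ×s → (3.98676,-4.39765) → (3.99,-4.40)
v4: (3.5,1) → rotate → (3.60511,0.50316) → ×s → (5.47977,0.76481) → (5.48,0.76)
v5: (2.5,2.5) → rotate → (2.82360,2.12774) → ×s → (4.29188,3.23416) → (4.29,3.23)
v6: (-4.5,3.5) → rotate → (-3.96910,4.09222) → ×s → (-6.03303,6.22017) → (-6.03,6.22)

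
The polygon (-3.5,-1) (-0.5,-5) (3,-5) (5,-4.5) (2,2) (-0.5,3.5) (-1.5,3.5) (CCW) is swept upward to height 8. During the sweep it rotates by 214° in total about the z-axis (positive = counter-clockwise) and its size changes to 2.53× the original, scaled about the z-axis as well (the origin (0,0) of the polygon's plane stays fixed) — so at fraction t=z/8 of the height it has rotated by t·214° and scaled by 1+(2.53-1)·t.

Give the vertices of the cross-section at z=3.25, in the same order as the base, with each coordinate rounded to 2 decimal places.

t = z/height = 3.25/8 = 0.40625
s = 1 + (scale-1)·z/height = 1 + (2.53-1)·3.25/8 = 1.621563
θ = twist·z/height = 214°·3.25/8 = 86.9375° = 1.517346 rad
cos θ = 0.053425, sin θ = 0.998572 (intermediates below are computed at full precision and shown rounded to 5 d.p.)
v1: (-3.5,-1) → rotate → (0.81158,-3.54843) → ×s → (1.31603,-5.75400) → (1.32,-5.75)
v2: (-0.5,-5) → rotate → (4.96615,-0.76641) → ×s → (8.05292,-1.24279) → (8.05,-1.24)
v3: (3,-5) → rotate → (5.15314,2.72859) → ×s → (8.35613,4.42458) → (8.36,4.42)
v4: (5,-4.5) → rotate → (4.76070,4.75245) → ×s → (7.71977,7.70639) → (7.72,7.71)
v5: (2,2) → rotate → (-1.89029,2.10399) → ×s → (-3.06523,3.41176) → (-3.07,3.41)
v6: (-0.5,3.5) → rotate → (-3.52171,-0.31230) → ×s → (-5.71068,-0.50641) → (-5.71,-0.51)
v7: (-1.5,3.5) → rotate → (-3.57514,-1.31087) → ×s → (-5.79731,-2.12566) → (-5.80,-2.13)

Cross-section at z=3.25: (1.32,-5.75) (8.05,-1.24) (8.36,4.42) (7.72,7.71) (-3.07,3.41) (-5.71,-0.51) (-5.80,-2.13)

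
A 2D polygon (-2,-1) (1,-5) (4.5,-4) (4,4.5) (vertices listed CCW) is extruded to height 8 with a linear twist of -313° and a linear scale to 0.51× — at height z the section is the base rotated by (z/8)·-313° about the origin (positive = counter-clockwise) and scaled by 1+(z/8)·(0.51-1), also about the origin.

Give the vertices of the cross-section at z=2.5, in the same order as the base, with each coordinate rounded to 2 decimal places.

t = z/height = 2.5/8 = 0.3125
s = 1 + (scale-1)·z/height = 1 + (0.51-1)·2.5/8 = 0.846875
θ = twist·z/height = -313°·2.5/8 = -97.8125° = -1.707150 rad
cos θ = -0.135932, sin θ = -0.990718 (intermediates below are computed at full precision and shown rounded to 5 d.p.)
v1: (-2,-1) → rotate → (-0.71885,2.11737) → ×s → (-0.60878,1.79315) → (-0.61,1.79)
v2: (1,-5) → rotate → (-5.08952,-0.31106) → ×s → (-4.31019,-0.26343) → (-4.31,-0.26)
v3: (4.5,-4) → rotate → (-4.57457,-3.91451) → ×s → (-3.87409,-3.31510) → (-3.87,-3.32)
v4: (4,4.5) → rotate → (3.91451,-4.57457) → ×s → (3.31510,-3.87409) → (3.32,-3.87)

Cross-section at z=2.5: (-0.61,1.79) (-4.31,-0.26) (-3.87,-3.32) (3.32,-3.87)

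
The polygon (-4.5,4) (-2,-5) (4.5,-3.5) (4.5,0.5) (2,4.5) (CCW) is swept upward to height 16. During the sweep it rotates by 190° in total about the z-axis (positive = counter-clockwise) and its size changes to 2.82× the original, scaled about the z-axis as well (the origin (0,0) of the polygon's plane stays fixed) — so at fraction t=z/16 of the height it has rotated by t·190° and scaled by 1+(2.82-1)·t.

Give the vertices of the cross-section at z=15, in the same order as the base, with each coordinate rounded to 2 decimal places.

t = z/height = 15/16 = 0.9375
s = 1 + (scale-1)·z/height = 1 + (2.82-1)·15/16 = 2.706250
θ = twist·z/height = 190°·15/16 = 178.1250° = 3.108868 rad
cos θ = -0.999465, sin θ = 0.032719 (intermediates below are computed at full precision and shown rounded to 5 d.p.)
v1: (-4.5,4) → rotate → (4.36671,-4.14509) → ×s → (11.81742,-11.21766) → (11.82,-11.22)
v2: (-2,-5) → rotate → (2.16252,4.93188) → ×s → (5.85233,13.34691) → (5.85,13.35)
v3: (4.5,-3.5) → rotate → (-4.38307,3.64536) → ×s → (-11.86169,9.86526) → (-11.86,9.87)
v4: (4.5,0.5) → rotate → (-4.51395,-0.35250) → ×s → (-12.21588,-0.95394) → (-12.22,-0.95)
v5: (2,4.5) → rotate → (-2.14617,-4.43215) → ×s → (-5.80806,-11.99451) → (-5.81,-11.99)

Cross-section at z=15: (11.82,-11.22) (5.85,13.35) (-11.86,9.87) (-12.22,-0.95) (-5.81,-11.99)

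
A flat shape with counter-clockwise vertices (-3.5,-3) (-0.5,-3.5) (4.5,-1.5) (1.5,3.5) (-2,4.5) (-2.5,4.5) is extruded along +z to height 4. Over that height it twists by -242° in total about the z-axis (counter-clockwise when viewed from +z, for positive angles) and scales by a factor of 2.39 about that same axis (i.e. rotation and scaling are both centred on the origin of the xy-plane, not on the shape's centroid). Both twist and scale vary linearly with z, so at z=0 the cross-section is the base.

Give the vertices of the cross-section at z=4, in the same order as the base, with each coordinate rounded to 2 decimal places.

Cross-section at z=4: (10.26,-4.02) (7.95,2.87) (-1.88,11.18) (-9.07,-0.76) (-7.25,-9.27) (-6.69,-10.32)

t = z/height = 4/4 = 1
s = 1 + (scale-1)·z/height = 1 + (2.39-1)·4/4 = 2.390000
θ = twist·z/height = -242°·4/4 = -242.0000° = -4.223697 rad
cos θ = -0.469472, sin θ = 0.882948 (intermediates below are computed at full precision and shown rounded to 5 d.p.)
v1: (-3.5,-3) → rotate → (4.29199,-1.68190) → ×s → (10.25786,-4.01975) → (10.26,-4.02)
v2: (-0.5,-3.5) → rotate → (3.32505,1.20168) → ×s → (7.94688,2.87201) → (7.95,2.87)
v3: (4.5,-1.5) → rotate → (-0.78820,4.67747) → ×s → (-1.88380,11.17916) → (-1.88,11.18)
v4: (1.5,3.5) → rotate → (-3.79452,-0.31873) → ×s → (-9.06891,-0.76176) → (-9.07,-0.76)
v5: (-2,4.5) → rotate → (-3.03432,-3.87852) → ×s → (-7.25203,-9.26966) → (-7.25,-9.27)
v6: (-2.5,4.5) → rotate → (-2.79959,-4.31999) → ×s → (-6.69101,-10.32478) → (-6.69,-10.32)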